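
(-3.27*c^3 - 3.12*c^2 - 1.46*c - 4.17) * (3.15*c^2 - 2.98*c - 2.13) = -10.3005*c^5 - 0.0833999999999993*c^4 + 11.6637*c^3 - 2.1391*c^2 + 15.5364*c + 8.8821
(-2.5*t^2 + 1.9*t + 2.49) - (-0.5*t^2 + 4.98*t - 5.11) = -2.0*t^2 - 3.08*t + 7.6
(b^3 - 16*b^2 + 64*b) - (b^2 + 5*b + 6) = b^3 - 17*b^2 + 59*b - 6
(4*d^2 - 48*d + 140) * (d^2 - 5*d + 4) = 4*d^4 - 68*d^3 + 396*d^2 - 892*d + 560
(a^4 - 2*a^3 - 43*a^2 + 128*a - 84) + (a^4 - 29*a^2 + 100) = 2*a^4 - 2*a^3 - 72*a^2 + 128*a + 16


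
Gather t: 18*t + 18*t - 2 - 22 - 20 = 36*t - 44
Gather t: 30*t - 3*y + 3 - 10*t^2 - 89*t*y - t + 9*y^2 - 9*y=-10*t^2 + t*(29 - 89*y) + 9*y^2 - 12*y + 3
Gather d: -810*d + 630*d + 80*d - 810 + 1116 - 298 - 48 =-100*d - 40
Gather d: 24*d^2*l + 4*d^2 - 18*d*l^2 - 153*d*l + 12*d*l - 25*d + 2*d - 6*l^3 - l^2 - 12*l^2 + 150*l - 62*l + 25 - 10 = d^2*(24*l + 4) + d*(-18*l^2 - 141*l - 23) - 6*l^3 - 13*l^2 + 88*l + 15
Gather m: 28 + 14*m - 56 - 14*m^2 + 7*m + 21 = -14*m^2 + 21*m - 7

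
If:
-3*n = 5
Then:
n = -5/3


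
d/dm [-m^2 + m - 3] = 1 - 2*m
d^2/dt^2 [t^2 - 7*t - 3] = 2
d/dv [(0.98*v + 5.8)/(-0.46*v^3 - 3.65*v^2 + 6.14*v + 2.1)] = (0.9016*v^3 + 11.581*v^2 + 42.34*v - 33.554)/(0.2116*v^6 + 3.358*v^5 + 7.6737*v^4 - 46.754*v^3 + 22.3696*v^2 + 25.788*v + 4.41)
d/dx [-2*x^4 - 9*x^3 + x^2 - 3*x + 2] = -8*x^3 - 27*x^2 + 2*x - 3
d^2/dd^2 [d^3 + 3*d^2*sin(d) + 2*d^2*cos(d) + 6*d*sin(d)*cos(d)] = -3*d^2*sin(d) - 2*d^2*cos(d) - 8*d*sin(d) - 12*d*sin(2*d) + 12*d*cos(d) + 6*d + 6*sin(d) + 4*cos(d) + 12*cos(2*d)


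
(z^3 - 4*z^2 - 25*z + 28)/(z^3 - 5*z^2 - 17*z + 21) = (z + 4)/(z + 3)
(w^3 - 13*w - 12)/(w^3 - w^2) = (w^3 - 13*w - 12)/(w^2*(w - 1))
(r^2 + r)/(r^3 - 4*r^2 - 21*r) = (r + 1)/(r^2 - 4*r - 21)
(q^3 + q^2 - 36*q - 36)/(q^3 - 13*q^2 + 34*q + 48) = (q + 6)/(q - 8)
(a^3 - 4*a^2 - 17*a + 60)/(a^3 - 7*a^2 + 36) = (a^2 - a - 20)/(a^2 - 4*a - 12)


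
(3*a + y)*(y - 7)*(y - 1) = 3*a*y^2 - 24*a*y + 21*a + y^3 - 8*y^2 + 7*y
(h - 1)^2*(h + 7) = h^3 + 5*h^2 - 13*h + 7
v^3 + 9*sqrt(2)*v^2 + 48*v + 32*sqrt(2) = (v + sqrt(2))*(v + 4*sqrt(2))^2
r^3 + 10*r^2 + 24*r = r*(r + 4)*(r + 6)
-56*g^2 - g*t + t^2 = (-8*g + t)*(7*g + t)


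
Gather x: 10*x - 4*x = 6*x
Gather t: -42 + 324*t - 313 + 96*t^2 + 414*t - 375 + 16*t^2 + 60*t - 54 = 112*t^2 + 798*t - 784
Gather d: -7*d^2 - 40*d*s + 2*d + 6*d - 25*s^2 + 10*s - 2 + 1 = -7*d^2 + d*(8 - 40*s) - 25*s^2 + 10*s - 1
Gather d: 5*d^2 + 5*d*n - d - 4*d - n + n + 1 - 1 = 5*d^2 + d*(5*n - 5)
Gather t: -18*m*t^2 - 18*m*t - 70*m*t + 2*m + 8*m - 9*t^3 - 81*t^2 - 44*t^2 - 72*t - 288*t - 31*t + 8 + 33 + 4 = 10*m - 9*t^3 + t^2*(-18*m - 125) + t*(-88*m - 391) + 45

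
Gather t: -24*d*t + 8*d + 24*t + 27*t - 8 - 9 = 8*d + t*(51 - 24*d) - 17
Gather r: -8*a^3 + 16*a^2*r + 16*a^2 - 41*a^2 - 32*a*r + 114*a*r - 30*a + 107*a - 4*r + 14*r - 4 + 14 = -8*a^3 - 25*a^2 + 77*a + r*(16*a^2 + 82*a + 10) + 10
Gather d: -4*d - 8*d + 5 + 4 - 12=-12*d - 3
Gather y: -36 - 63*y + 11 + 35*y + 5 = -28*y - 20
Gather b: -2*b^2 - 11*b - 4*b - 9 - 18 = -2*b^2 - 15*b - 27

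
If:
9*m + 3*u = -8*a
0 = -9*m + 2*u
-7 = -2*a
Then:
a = 7/2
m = -56/45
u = -28/5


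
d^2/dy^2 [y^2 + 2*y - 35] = 2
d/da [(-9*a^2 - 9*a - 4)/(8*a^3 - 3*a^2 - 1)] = 3*(24*a^4 + 48*a^3 + 23*a^2 - 2*a + 3)/(64*a^6 - 48*a^5 + 9*a^4 - 16*a^3 + 6*a^2 + 1)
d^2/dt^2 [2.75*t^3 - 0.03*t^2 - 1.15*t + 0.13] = 16.5*t - 0.06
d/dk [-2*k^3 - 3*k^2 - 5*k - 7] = -6*k^2 - 6*k - 5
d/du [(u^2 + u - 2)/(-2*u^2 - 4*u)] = -1/(2*u^2)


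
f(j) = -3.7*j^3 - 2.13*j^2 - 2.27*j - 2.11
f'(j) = -11.1*j^2 - 4.26*j - 2.27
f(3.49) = -193.26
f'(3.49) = -152.34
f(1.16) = -13.38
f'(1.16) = -22.15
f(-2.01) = 23.89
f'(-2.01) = -38.55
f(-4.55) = 312.65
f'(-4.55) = -212.68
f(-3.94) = 200.07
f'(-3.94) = -157.80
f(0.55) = -4.62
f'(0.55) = -7.97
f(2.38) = -69.46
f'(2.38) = -75.28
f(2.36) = -67.96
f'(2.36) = -74.15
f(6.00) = -891.61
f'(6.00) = -427.43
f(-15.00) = 12040.19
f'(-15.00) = -2435.87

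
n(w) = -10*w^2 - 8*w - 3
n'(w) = -20*w - 8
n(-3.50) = -97.50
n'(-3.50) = 62.00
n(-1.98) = -26.36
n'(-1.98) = 31.60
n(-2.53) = -46.77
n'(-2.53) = 42.60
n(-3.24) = -82.06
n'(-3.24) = 56.80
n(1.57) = -40.21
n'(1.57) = -39.40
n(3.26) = -135.36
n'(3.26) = -73.20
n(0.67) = -12.85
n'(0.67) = -21.40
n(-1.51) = -13.72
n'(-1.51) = 22.20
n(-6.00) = -315.00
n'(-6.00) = 112.00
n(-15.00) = -2133.00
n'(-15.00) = 292.00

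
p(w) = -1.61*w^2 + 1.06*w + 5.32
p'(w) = 1.06 - 3.22*w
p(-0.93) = 2.94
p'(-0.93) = 4.05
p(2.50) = -2.09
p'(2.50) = -6.99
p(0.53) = 5.43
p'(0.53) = -0.65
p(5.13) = -31.61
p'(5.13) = -15.46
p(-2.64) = -8.70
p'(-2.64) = 9.56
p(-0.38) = 4.68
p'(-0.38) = 2.28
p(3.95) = -15.61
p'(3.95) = -11.66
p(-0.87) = 3.18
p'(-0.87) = 3.86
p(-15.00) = -372.83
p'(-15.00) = 49.36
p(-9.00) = -134.63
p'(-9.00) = 30.04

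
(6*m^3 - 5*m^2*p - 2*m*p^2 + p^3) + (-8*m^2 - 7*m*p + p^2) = 6*m^3 - 5*m^2*p - 8*m^2 - 2*m*p^2 - 7*m*p + p^3 + p^2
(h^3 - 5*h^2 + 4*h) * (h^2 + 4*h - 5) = h^5 - h^4 - 21*h^3 + 41*h^2 - 20*h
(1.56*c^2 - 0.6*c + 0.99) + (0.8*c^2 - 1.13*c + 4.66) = 2.36*c^2 - 1.73*c + 5.65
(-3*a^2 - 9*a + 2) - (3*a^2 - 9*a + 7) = -6*a^2 - 5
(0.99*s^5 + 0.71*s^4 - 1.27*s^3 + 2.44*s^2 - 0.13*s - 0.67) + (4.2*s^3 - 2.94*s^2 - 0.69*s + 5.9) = 0.99*s^5 + 0.71*s^4 + 2.93*s^3 - 0.5*s^2 - 0.82*s + 5.23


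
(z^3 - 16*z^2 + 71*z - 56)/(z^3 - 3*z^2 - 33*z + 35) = (z - 8)/(z + 5)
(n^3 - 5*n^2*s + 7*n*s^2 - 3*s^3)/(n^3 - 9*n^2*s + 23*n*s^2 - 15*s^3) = (-n + s)/(-n + 5*s)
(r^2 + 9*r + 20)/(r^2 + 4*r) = (r + 5)/r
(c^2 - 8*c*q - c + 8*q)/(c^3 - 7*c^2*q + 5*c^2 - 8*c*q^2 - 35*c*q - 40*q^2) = (c - 1)/(c^2 + c*q + 5*c + 5*q)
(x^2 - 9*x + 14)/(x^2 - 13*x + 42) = (x - 2)/(x - 6)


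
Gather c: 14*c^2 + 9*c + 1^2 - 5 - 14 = 14*c^2 + 9*c - 18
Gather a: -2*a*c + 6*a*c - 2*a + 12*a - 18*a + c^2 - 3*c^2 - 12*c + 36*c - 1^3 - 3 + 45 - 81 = a*(4*c - 8) - 2*c^2 + 24*c - 40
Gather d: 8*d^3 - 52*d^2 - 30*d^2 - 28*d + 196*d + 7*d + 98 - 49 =8*d^3 - 82*d^2 + 175*d + 49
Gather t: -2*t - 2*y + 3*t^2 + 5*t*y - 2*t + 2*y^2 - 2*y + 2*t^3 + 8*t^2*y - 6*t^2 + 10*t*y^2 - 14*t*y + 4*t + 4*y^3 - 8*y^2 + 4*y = 2*t^3 + t^2*(8*y - 3) + t*(10*y^2 - 9*y) + 4*y^3 - 6*y^2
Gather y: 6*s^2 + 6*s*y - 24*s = 6*s^2 + 6*s*y - 24*s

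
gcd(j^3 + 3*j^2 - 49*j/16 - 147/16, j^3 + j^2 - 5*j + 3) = j + 3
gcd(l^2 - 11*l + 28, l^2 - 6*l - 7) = l - 7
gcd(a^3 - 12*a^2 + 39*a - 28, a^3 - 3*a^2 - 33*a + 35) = a^2 - 8*a + 7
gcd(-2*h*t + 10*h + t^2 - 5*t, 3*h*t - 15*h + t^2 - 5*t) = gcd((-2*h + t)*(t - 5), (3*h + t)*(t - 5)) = t - 5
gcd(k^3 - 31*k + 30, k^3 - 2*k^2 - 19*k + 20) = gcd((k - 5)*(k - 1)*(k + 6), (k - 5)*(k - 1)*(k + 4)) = k^2 - 6*k + 5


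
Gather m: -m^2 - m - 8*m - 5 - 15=-m^2 - 9*m - 20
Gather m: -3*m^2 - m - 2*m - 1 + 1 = -3*m^2 - 3*m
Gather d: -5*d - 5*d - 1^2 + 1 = -10*d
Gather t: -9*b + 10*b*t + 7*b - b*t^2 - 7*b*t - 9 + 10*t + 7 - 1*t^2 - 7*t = -2*b + t^2*(-b - 1) + t*(3*b + 3) - 2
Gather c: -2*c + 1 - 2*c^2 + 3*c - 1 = -2*c^2 + c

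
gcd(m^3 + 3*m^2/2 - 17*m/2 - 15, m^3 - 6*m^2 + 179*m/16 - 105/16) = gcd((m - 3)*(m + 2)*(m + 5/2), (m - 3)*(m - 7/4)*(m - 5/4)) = m - 3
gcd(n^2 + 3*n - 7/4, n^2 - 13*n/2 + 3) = n - 1/2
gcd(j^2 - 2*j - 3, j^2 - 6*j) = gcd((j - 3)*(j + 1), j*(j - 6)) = 1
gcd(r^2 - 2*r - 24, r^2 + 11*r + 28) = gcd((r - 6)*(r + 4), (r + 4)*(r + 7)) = r + 4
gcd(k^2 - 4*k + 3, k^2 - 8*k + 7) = k - 1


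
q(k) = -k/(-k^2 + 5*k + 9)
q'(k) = -k*(2*k - 5)/(-k^2 + 5*k + 9)^2 - 1/(-k^2 + 5*k + 9) = (k^2 - k*(2*k - 5) - 5*k - 9)/(-k^2 + 5*k + 9)^2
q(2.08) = -0.14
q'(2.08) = -0.06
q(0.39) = -0.04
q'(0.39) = -0.08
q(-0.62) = 0.11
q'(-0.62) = -0.31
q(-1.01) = 0.34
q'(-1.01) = -1.17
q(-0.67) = 0.13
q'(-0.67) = -0.35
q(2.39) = -0.16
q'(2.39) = -0.06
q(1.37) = -0.10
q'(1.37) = -0.06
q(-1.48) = -2.51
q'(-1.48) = -32.10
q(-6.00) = -0.11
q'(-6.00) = -0.01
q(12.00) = 0.16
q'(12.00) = -0.03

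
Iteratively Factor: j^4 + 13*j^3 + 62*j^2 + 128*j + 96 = (j + 4)*(j^3 + 9*j^2 + 26*j + 24) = (j + 3)*(j + 4)*(j^2 + 6*j + 8) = (j + 3)*(j + 4)^2*(j + 2)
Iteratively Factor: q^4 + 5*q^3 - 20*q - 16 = (q + 2)*(q^3 + 3*q^2 - 6*q - 8) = (q + 2)*(q + 4)*(q^2 - q - 2) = (q + 1)*(q + 2)*(q + 4)*(q - 2)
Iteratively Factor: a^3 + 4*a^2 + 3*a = (a + 3)*(a^2 + a) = (a + 1)*(a + 3)*(a)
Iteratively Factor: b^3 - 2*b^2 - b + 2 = (b + 1)*(b^2 - 3*b + 2) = (b - 2)*(b + 1)*(b - 1)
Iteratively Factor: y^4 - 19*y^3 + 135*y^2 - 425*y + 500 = (y - 5)*(y^3 - 14*y^2 + 65*y - 100) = (y - 5)^2*(y^2 - 9*y + 20) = (y - 5)^3*(y - 4)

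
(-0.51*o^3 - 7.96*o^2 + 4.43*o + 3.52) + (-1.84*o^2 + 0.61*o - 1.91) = -0.51*o^3 - 9.8*o^2 + 5.04*o + 1.61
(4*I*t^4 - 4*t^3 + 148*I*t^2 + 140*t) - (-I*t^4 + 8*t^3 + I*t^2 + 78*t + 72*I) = 5*I*t^4 - 12*t^3 + 147*I*t^2 + 62*t - 72*I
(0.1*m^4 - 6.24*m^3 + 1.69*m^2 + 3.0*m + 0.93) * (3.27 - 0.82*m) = -0.082*m^5 + 5.4438*m^4 - 21.7906*m^3 + 3.0663*m^2 + 9.0474*m + 3.0411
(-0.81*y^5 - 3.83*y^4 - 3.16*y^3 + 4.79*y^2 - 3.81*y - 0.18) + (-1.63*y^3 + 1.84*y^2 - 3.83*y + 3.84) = -0.81*y^5 - 3.83*y^4 - 4.79*y^3 + 6.63*y^2 - 7.64*y + 3.66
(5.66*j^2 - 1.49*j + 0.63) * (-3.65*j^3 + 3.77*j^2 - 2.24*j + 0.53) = -20.659*j^5 + 26.7767*j^4 - 20.5952*j^3 + 8.7125*j^2 - 2.2009*j + 0.3339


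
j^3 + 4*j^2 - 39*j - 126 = (j - 6)*(j + 3)*(j + 7)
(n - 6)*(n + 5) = n^2 - n - 30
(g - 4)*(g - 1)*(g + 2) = g^3 - 3*g^2 - 6*g + 8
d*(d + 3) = d^2 + 3*d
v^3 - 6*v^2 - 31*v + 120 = (v - 8)*(v - 3)*(v + 5)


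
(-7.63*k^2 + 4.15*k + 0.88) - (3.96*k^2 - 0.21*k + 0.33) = -11.59*k^2 + 4.36*k + 0.55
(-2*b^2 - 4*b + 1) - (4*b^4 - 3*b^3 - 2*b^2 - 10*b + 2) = -4*b^4 + 3*b^3 + 6*b - 1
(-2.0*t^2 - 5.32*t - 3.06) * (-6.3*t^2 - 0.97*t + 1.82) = 12.6*t^4 + 35.456*t^3 + 20.7984*t^2 - 6.7142*t - 5.5692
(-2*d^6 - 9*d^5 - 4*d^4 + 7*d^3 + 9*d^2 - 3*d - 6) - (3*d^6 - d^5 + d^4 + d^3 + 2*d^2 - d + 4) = -5*d^6 - 8*d^5 - 5*d^4 + 6*d^3 + 7*d^2 - 2*d - 10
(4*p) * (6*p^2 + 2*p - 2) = 24*p^3 + 8*p^2 - 8*p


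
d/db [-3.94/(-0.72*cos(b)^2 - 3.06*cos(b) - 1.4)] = (5.6736*cos(b) + 12.0564)*sin(b)/(0.72*cos(b)^2 + 3.06*cos(b) + 1.4)^2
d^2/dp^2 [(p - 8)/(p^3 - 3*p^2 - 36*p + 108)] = 6*(3*(p - 8)*(-p^2 + 2*p + 12)^2 + (-p^2 + 2*p - (p - 8)*(p - 1) + 12)*(p^3 - 3*p^2 - 36*p + 108))/(p^3 - 3*p^2 - 36*p + 108)^3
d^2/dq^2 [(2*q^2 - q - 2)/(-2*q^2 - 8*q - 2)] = 3*(3*q^3 + 4*q^2 + 7*q + 8)/(q^6 + 12*q^5 + 51*q^4 + 88*q^3 + 51*q^2 + 12*q + 1)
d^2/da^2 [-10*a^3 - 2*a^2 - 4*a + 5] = -60*a - 4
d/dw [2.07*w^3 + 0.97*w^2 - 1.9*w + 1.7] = 6.21*w^2 + 1.94*w - 1.9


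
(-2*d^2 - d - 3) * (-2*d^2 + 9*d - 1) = 4*d^4 - 16*d^3 - d^2 - 26*d + 3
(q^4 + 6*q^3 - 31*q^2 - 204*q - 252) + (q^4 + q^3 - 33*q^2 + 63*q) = 2*q^4 + 7*q^3 - 64*q^2 - 141*q - 252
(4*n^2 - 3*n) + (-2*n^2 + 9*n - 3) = 2*n^2 + 6*n - 3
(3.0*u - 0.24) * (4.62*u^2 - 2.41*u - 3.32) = 13.86*u^3 - 8.3388*u^2 - 9.3816*u + 0.7968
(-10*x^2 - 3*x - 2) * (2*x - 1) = -20*x^3 + 4*x^2 - x + 2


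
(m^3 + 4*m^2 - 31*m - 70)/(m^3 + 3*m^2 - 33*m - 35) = (m + 2)/(m + 1)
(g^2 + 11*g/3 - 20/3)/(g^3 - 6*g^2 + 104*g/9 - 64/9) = 3*(g + 5)/(3*g^2 - 14*g + 16)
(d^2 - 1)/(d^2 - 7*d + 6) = (d + 1)/(d - 6)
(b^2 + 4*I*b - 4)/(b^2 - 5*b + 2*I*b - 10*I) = (b + 2*I)/(b - 5)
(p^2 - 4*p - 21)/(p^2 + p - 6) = (p - 7)/(p - 2)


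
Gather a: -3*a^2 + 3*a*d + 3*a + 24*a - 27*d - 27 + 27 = -3*a^2 + a*(3*d + 27) - 27*d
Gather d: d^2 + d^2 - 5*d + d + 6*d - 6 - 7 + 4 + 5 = 2*d^2 + 2*d - 4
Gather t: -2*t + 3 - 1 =2 - 2*t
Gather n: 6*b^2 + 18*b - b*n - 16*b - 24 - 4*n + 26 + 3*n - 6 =6*b^2 + 2*b + n*(-b - 1) - 4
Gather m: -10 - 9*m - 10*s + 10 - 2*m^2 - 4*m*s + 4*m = -2*m^2 + m*(-4*s - 5) - 10*s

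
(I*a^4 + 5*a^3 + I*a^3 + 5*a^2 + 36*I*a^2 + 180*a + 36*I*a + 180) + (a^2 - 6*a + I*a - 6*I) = I*a^4 + 5*a^3 + I*a^3 + 6*a^2 + 36*I*a^2 + 174*a + 37*I*a + 180 - 6*I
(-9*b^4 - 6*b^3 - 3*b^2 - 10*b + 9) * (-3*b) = 27*b^5 + 18*b^4 + 9*b^3 + 30*b^2 - 27*b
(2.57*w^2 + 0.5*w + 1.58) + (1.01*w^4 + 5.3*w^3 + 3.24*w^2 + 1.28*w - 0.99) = 1.01*w^4 + 5.3*w^3 + 5.81*w^2 + 1.78*w + 0.59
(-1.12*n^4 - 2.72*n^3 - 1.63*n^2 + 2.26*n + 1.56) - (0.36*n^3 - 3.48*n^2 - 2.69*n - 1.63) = -1.12*n^4 - 3.08*n^3 + 1.85*n^2 + 4.95*n + 3.19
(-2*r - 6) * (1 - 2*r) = 4*r^2 + 10*r - 6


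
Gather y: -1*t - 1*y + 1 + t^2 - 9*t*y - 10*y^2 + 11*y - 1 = t^2 - t - 10*y^2 + y*(10 - 9*t)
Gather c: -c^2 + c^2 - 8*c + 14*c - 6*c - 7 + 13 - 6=0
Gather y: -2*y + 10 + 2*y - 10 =0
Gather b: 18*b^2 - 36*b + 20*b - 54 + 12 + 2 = 18*b^2 - 16*b - 40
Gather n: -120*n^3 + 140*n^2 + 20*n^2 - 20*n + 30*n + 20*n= -120*n^3 + 160*n^2 + 30*n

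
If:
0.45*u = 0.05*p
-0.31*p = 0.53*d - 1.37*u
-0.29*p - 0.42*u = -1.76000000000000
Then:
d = -1.56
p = 5.23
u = 0.58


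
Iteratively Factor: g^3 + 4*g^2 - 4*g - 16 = (g + 2)*(g^2 + 2*g - 8) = (g - 2)*(g + 2)*(g + 4)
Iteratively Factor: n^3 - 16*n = (n - 4)*(n^2 + 4*n) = n*(n - 4)*(n + 4)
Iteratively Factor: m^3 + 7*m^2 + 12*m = (m + 3)*(m^2 + 4*m) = m*(m + 3)*(m + 4)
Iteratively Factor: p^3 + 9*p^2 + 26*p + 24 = (p + 3)*(p^2 + 6*p + 8) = (p + 3)*(p + 4)*(p + 2)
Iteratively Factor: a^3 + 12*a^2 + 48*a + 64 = (a + 4)*(a^2 + 8*a + 16) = (a + 4)^2*(a + 4)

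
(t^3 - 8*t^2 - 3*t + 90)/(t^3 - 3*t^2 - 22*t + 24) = (t^2 - 2*t - 15)/(t^2 + 3*t - 4)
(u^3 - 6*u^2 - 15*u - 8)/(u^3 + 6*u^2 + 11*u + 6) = (u^2 - 7*u - 8)/(u^2 + 5*u + 6)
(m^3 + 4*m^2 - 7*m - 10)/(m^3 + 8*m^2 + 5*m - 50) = (m + 1)/(m + 5)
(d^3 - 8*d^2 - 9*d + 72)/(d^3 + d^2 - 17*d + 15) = (d^2 - 5*d - 24)/(d^2 + 4*d - 5)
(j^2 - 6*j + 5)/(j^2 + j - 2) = (j - 5)/(j + 2)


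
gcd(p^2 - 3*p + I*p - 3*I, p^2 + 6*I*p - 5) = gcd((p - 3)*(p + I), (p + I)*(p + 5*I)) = p + I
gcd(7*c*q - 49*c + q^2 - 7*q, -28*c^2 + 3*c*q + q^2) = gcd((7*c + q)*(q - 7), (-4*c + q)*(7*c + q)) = 7*c + q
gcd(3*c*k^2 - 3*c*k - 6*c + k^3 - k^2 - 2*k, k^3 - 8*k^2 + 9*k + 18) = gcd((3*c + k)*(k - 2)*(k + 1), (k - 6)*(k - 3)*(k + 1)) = k + 1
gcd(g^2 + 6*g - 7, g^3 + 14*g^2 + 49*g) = g + 7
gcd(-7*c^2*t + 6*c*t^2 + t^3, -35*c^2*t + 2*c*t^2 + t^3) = 7*c*t + t^2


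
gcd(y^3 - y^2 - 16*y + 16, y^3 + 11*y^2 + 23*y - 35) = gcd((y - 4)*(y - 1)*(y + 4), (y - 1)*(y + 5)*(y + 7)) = y - 1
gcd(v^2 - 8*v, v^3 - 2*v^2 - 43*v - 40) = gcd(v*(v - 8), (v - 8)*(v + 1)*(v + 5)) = v - 8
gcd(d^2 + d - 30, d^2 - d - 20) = d - 5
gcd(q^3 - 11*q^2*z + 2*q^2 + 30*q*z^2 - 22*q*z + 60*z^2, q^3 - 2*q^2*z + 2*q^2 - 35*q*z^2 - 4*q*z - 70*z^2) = q + 2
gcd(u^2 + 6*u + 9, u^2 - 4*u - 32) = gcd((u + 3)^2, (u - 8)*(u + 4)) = 1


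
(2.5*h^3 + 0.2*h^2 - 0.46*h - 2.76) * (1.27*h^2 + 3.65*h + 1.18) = 3.175*h^5 + 9.379*h^4 + 3.0958*h^3 - 4.9482*h^2 - 10.6168*h - 3.2568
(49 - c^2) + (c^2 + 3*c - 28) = 3*c + 21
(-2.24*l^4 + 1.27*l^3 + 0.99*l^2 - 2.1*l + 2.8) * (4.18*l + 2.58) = -9.3632*l^5 - 0.470600000000001*l^4 + 7.4148*l^3 - 6.2238*l^2 + 6.286*l + 7.224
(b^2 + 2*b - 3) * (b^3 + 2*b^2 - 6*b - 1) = b^5 + 4*b^4 - 5*b^3 - 19*b^2 + 16*b + 3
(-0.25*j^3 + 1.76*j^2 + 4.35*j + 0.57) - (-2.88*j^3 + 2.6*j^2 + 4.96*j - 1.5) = 2.63*j^3 - 0.84*j^2 - 0.61*j + 2.07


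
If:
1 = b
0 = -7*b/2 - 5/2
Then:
No Solution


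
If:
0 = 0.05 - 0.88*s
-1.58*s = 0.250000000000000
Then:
No Solution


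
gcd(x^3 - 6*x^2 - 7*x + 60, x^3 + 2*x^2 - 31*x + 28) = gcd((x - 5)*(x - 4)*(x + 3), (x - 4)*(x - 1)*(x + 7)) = x - 4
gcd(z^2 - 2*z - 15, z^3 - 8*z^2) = 1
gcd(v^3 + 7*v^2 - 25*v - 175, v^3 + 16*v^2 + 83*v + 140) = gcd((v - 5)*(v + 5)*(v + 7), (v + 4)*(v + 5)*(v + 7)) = v^2 + 12*v + 35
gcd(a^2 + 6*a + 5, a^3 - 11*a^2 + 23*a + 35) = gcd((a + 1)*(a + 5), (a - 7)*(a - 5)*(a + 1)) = a + 1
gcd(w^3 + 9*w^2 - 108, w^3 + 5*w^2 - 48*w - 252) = w^2 + 12*w + 36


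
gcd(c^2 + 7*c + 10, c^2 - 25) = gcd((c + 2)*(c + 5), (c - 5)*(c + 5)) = c + 5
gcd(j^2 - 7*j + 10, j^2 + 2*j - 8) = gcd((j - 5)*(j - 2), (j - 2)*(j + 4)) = j - 2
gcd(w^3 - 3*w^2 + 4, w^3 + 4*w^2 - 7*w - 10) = w^2 - w - 2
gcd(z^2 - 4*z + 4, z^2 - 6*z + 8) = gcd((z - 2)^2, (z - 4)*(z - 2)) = z - 2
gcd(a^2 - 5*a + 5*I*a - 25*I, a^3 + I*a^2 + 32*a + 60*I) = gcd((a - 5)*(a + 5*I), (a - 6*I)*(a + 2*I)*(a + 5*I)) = a + 5*I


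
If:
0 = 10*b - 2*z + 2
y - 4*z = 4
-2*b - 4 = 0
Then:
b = -2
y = -32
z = -9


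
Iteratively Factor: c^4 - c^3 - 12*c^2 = (c + 3)*(c^3 - 4*c^2) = c*(c + 3)*(c^2 - 4*c) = c^2*(c + 3)*(c - 4)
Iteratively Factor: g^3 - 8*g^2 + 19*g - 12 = (g - 4)*(g^2 - 4*g + 3) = (g - 4)*(g - 3)*(g - 1)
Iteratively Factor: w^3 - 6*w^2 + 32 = (w - 4)*(w^2 - 2*w - 8) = (w - 4)*(w + 2)*(w - 4)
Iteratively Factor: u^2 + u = (u)*(u + 1)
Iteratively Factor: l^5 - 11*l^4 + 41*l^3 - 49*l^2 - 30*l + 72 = (l - 3)*(l^4 - 8*l^3 + 17*l^2 + 2*l - 24) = (l - 3)*(l - 2)*(l^3 - 6*l^2 + 5*l + 12) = (l - 3)^2*(l - 2)*(l^2 - 3*l - 4) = (l - 4)*(l - 3)^2*(l - 2)*(l + 1)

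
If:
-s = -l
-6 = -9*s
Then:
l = 2/3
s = 2/3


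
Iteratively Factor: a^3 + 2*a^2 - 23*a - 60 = (a + 4)*(a^2 - 2*a - 15) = (a - 5)*(a + 4)*(a + 3)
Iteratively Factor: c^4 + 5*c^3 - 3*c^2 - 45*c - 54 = (c + 2)*(c^3 + 3*c^2 - 9*c - 27) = (c + 2)*(c + 3)*(c^2 - 9) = (c + 2)*(c + 3)^2*(c - 3)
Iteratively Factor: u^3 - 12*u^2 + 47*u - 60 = (u - 3)*(u^2 - 9*u + 20) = (u - 4)*(u - 3)*(u - 5)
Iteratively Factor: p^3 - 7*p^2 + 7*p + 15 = (p - 5)*(p^2 - 2*p - 3) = (p - 5)*(p + 1)*(p - 3)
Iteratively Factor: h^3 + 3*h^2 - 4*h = (h + 4)*(h^2 - h) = (h - 1)*(h + 4)*(h)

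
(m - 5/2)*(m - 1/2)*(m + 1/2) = m^3 - 5*m^2/2 - m/4 + 5/8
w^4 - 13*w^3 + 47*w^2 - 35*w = w*(w - 7)*(w - 5)*(w - 1)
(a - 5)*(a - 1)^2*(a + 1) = a^4 - 6*a^3 + 4*a^2 + 6*a - 5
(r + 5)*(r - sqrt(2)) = r^2 - sqrt(2)*r + 5*r - 5*sqrt(2)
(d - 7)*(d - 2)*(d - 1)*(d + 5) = d^4 - 5*d^3 - 27*d^2 + 101*d - 70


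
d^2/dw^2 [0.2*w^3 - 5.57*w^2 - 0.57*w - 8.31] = 1.2*w - 11.14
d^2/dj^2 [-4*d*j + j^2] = 2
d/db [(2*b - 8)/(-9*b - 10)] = -92/(9*b + 10)^2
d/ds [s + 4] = 1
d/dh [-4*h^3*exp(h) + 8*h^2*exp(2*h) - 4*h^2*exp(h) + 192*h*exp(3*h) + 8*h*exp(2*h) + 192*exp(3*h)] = 4*(-h^3 + 4*h^2*exp(h) - 4*h^2 + 144*h*exp(2*h) + 8*h*exp(h) - 2*h + 192*exp(2*h) + 2*exp(h))*exp(h)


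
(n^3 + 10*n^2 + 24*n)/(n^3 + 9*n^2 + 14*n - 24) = n/(n - 1)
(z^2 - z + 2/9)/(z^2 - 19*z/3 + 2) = (z - 2/3)/(z - 6)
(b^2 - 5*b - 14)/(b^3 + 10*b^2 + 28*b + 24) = (b - 7)/(b^2 + 8*b + 12)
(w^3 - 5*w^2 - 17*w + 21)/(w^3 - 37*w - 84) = (w - 1)/(w + 4)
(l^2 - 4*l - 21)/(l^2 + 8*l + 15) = (l - 7)/(l + 5)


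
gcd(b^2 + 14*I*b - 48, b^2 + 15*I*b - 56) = b + 8*I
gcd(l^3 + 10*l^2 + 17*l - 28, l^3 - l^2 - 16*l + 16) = l^2 + 3*l - 4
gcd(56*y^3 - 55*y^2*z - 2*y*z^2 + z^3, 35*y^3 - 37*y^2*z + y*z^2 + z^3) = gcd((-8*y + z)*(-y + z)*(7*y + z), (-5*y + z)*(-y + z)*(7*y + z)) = 7*y^2 - 6*y*z - z^2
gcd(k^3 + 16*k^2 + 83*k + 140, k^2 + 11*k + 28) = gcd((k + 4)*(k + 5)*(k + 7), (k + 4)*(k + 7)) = k^2 + 11*k + 28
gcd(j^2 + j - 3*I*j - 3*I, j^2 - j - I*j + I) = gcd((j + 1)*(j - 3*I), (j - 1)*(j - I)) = 1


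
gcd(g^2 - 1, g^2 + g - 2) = g - 1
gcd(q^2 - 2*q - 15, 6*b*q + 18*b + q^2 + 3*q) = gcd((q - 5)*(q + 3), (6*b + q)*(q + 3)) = q + 3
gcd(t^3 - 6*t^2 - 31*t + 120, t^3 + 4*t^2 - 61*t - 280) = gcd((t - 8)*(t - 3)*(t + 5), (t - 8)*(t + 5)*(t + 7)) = t^2 - 3*t - 40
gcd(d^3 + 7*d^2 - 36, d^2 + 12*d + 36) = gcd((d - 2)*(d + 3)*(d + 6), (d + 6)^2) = d + 6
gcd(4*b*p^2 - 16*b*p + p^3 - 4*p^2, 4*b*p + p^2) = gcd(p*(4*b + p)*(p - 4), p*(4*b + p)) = 4*b*p + p^2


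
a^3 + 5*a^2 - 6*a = a*(a - 1)*(a + 6)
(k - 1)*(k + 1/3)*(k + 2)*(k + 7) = k^4 + 25*k^3/3 + 23*k^2/3 - 37*k/3 - 14/3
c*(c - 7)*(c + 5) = c^3 - 2*c^2 - 35*c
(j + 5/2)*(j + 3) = j^2 + 11*j/2 + 15/2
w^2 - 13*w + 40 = (w - 8)*(w - 5)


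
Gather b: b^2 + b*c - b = b^2 + b*(c - 1)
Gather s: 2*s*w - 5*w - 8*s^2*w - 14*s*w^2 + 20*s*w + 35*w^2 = -8*s^2*w + s*(-14*w^2 + 22*w) + 35*w^2 - 5*w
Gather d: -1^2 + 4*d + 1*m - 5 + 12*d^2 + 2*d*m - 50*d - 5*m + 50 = 12*d^2 + d*(2*m - 46) - 4*m + 44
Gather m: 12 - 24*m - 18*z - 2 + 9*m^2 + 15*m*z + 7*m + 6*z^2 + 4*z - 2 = 9*m^2 + m*(15*z - 17) + 6*z^2 - 14*z + 8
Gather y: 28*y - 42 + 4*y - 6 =32*y - 48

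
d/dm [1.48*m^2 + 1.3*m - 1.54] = 2.96*m + 1.3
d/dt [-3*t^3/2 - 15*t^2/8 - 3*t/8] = -9*t^2/2 - 15*t/4 - 3/8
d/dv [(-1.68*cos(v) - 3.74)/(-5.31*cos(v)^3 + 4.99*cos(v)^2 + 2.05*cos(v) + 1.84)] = (17.8416*cos(v)^3 + 51.195*cos(v)^2 - 37.3252*cos(v) - 4.5758)*sin(v)/(28.1961*cos(v)^6 - 52.9938*cos(v)^5 + 3.1291*cos(v)^4 + 0.918199999999999*cos(v)^3 + 22.5657*cos(v)^2 + 7.544*cos(v) + 3.3856)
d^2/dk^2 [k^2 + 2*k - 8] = 2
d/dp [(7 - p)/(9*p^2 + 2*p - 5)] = 9*(p^2 - 14*p - 1)/(81*p^4 + 36*p^3 - 86*p^2 - 20*p + 25)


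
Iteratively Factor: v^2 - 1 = (v - 1)*(v + 1)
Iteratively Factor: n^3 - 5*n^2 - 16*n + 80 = (n - 4)*(n^2 - n - 20) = (n - 4)*(n + 4)*(n - 5)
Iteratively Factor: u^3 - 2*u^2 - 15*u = (u)*(u^2 - 2*u - 15) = u*(u - 5)*(u + 3)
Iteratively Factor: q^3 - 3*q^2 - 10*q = (q - 5)*(q^2 + 2*q) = (q - 5)*(q + 2)*(q)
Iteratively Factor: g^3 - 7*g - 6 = (g + 2)*(g^2 - 2*g - 3) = (g - 3)*(g + 2)*(g + 1)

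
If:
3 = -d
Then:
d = -3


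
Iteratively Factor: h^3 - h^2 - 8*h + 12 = (h + 3)*(h^2 - 4*h + 4) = (h - 2)*(h + 3)*(h - 2)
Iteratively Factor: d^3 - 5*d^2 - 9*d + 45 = (d - 5)*(d^2 - 9) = (d - 5)*(d - 3)*(d + 3)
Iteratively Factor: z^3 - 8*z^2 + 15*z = (z)*(z^2 - 8*z + 15) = z*(z - 3)*(z - 5)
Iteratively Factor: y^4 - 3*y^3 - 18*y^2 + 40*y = (y - 2)*(y^3 - y^2 - 20*y) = y*(y - 2)*(y^2 - y - 20) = y*(y - 5)*(y - 2)*(y + 4)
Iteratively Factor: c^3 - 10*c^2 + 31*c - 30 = (c - 3)*(c^2 - 7*c + 10) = (c - 3)*(c - 2)*(c - 5)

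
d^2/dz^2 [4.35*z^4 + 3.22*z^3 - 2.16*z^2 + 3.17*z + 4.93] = 52.2*z^2 + 19.32*z - 4.32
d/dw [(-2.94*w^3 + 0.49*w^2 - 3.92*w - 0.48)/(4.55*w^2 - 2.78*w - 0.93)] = (-13.377*w^4 + 16.3464*w^3 + 24.6764*w^2 + 3.4566*w + 2.3112)/(20.7025*w^4 - 25.298*w^3 - 0.734600000000002*w^2 + 5.1708*w + 0.8649)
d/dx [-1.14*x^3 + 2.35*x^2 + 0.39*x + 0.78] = -3.42*x^2 + 4.7*x + 0.39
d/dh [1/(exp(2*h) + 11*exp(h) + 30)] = (-2*exp(h) - 11)*exp(h)/(exp(2*h) + 11*exp(h) + 30)^2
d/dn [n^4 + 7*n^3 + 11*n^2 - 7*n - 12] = 4*n^3 + 21*n^2 + 22*n - 7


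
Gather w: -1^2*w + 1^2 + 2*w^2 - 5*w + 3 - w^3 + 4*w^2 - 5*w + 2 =-w^3 + 6*w^2 - 11*w + 6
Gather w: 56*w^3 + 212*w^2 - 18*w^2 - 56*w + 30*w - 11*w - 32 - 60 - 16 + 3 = 56*w^3 + 194*w^2 - 37*w - 105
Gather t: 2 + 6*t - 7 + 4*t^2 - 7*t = 4*t^2 - t - 5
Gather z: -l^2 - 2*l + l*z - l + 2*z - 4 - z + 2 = -l^2 - 3*l + z*(l + 1) - 2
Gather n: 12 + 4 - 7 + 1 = 10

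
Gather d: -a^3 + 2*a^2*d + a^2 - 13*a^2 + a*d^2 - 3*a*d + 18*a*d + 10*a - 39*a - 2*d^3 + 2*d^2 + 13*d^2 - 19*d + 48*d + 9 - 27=-a^3 - 12*a^2 - 29*a - 2*d^3 + d^2*(a + 15) + d*(2*a^2 + 15*a + 29) - 18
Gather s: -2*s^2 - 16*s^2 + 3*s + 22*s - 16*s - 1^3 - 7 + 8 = -18*s^2 + 9*s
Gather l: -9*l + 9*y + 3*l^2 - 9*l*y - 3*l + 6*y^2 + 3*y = 3*l^2 + l*(-9*y - 12) + 6*y^2 + 12*y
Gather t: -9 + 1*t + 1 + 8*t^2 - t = 8*t^2 - 8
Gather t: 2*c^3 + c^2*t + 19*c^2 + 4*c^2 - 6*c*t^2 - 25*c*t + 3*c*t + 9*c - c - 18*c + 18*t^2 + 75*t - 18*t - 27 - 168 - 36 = 2*c^3 + 23*c^2 - 10*c + t^2*(18 - 6*c) + t*(c^2 - 22*c + 57) - 231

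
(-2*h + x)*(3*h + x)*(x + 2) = -6*h^2*x - 12*h^2 + h*x^2 + 2*h*x + x^3 + 2*x^2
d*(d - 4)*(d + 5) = d^3 + d^2 - 20*d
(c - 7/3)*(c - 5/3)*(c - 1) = c^3 - 5*c^2 + 71*c/9 - 35/9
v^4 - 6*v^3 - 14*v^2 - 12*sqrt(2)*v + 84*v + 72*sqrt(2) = (v - 6)*(v - 3*sqrt(2))*(v + sqrt(2))*(v + 2*sqrt(2))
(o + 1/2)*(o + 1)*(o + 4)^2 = o^4 + 19*o^3/2 + 57*o^2/2 + 28*o + 8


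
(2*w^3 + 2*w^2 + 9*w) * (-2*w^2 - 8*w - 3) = -4*w^5 - 20*w^4 - 40*w^3 - 78*w^2 - 27*w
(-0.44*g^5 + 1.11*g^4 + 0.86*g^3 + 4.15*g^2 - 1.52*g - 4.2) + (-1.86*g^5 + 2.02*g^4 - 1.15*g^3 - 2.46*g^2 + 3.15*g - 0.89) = -2.3*g^5 + 3.13*g^4 - 0.29*g^3 + 1.69*g^2 + 1.63*g - 5.09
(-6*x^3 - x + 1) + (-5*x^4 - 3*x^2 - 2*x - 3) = -5*x^4 - 6*x^3 - 3*x^2 - 3*x - 2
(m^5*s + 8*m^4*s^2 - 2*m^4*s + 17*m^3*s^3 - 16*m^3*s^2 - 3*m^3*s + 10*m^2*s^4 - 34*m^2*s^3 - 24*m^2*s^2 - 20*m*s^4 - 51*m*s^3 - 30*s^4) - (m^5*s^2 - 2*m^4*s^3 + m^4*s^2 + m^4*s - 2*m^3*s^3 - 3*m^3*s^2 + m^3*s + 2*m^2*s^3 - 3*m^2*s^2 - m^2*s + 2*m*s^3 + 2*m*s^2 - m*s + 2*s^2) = -m^5*s^2 + m^5*s + 2*m^4*s^3 + 7*m^4*s^2 - 3*m^4*s + 19*m^3*s^3 - 13*m^3*s^2 - 4*m^3*s + 10*m^2*s^4 - 36*m^2*s^3 - 21*m^2*s^2 + m^2*s - 20*m*s^4 - 53*m*s^3 - 2*m*s^2 + m*s - 30*s^4 - 2*s^2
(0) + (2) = 2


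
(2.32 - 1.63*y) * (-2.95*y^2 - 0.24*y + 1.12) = 4.8085*y^3 - 6.4528*y^2 - 2.3824*y + 2.5984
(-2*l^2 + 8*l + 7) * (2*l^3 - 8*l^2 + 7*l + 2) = -4*l^5 + 32*l^4 - 64*l^3 - 4*l^2 + 65*l + 14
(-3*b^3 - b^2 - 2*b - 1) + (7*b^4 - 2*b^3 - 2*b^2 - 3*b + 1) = 7*b^4 - 5*b^3 - 3*b^2 - 5*b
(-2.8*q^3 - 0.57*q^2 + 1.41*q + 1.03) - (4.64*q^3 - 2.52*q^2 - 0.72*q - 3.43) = -7.44*q^3 + 1.95*q^2 + 2.13*q + 4.46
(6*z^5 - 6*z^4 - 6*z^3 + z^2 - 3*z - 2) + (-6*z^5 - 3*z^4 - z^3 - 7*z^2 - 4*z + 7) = -9*z^4 - 7*z^3 - 6*z^2 - 7*z + 5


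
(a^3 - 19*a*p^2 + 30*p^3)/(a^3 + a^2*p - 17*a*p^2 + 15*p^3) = (-a + 2*p)/(-a + p)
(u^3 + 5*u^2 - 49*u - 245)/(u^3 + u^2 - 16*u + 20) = (u^2 - 49)/(u^2 - 4*u + 4)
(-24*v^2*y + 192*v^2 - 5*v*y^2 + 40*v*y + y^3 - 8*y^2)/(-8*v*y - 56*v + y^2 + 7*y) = (3*v*y - 24*v + y^2 - 8*y)/(y + 7)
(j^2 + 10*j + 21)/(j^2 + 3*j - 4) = (j^2 + 10*j + 21)/(j^2 + 3*j - 4)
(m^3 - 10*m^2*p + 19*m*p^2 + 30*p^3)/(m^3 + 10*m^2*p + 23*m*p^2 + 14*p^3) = (m^2 - 11*m*p + 30*p^2)/(m^2 + 9*m*p + 14*p^2)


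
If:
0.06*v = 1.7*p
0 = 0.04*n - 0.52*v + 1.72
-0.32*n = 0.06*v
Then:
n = -0.61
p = 0.12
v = 3.26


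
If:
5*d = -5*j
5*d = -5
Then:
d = -1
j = 1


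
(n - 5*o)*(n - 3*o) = n^2 - 8*n*o + 15*o^2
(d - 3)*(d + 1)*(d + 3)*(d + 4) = d^4 + 5*d^3 - 5*d^2 - 45*d - 36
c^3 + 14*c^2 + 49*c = c*(c + 7)^2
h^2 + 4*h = h*(h + 4)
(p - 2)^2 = p^2 - 4*p + 4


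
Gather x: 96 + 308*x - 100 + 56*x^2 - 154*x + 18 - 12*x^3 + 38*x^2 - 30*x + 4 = -12*x^3 + 94*x^2 + 124*x + 18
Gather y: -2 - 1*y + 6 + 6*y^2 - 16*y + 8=6*y^2 - 17*y + 12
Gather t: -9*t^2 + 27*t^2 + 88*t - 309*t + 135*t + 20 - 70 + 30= 18*t^2 - 86*t - 20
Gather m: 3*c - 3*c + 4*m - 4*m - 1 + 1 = 0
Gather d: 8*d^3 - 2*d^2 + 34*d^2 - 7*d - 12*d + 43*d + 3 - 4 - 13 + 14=8*d^3 + 32*d^2 + 24*d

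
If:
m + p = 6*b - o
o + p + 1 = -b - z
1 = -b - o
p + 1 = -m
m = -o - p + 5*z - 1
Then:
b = -2/7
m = -8/7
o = -5/7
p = 1/7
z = -1/7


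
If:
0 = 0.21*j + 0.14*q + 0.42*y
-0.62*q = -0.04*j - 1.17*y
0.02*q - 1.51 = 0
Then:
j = -139.92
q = 75.50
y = 44.79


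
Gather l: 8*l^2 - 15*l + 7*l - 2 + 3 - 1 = 8*l^2 - 8*l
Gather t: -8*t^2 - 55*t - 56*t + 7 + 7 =-8*t^2 - 111*t + 14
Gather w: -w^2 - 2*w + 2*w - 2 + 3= 1 - w^2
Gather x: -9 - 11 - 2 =-22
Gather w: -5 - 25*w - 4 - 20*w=-45*w - 9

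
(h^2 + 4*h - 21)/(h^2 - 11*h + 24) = (h + 7)/(h - 8)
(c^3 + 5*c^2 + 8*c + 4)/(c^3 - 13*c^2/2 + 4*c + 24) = 2*(c^3 + 5*c^2 + 8*c + 4)/(2*c^3 - 13*c^2 + 8*c + 48)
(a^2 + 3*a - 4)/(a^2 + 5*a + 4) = (a - 1)/(a + 1)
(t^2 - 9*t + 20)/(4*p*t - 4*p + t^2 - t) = (t^2 - 9*t + 20)/(4*p*t - 4*p + t^2 - t)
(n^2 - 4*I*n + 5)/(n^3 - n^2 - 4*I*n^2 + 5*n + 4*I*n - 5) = 1/(n - 1)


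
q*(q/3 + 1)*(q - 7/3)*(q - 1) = q^4/3 - q^3/9 - 23*q^2/9 + 7*q/3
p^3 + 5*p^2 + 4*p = p*(p + 1)*(p + 4)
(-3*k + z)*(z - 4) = -3*k*z + 12*k + z^2 - 4*z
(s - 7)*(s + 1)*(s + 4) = s^3 - 2*s^2 - 31*s - 28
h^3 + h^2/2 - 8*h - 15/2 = (h - 3)*(h + 1)*(h + 5/2)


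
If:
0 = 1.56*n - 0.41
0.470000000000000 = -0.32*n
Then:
No Solution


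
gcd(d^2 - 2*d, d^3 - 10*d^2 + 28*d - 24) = d - 2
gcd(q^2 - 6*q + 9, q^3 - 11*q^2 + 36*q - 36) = q - 3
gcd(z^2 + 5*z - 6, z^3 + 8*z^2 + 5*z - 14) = z - 1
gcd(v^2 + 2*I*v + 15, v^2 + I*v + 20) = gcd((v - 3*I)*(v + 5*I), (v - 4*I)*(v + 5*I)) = v + 5*I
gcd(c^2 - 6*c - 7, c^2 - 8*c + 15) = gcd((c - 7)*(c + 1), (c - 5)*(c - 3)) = 1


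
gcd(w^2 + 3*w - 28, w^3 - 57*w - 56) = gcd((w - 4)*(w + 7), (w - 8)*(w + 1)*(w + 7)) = w + 7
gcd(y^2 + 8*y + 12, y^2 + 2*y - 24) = y + 6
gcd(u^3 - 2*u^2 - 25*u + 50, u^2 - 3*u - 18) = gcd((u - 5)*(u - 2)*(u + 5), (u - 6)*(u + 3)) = 1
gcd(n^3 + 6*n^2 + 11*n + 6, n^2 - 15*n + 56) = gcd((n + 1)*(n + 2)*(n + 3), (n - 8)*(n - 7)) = 1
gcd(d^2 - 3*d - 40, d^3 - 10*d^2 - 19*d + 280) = d^2 - 3*d - 40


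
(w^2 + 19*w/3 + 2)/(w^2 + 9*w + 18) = (w + 1/3)/(w + 3)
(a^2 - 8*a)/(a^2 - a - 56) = a/(a + 7)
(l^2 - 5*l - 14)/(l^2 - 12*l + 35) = (l + 2)/(l - 5)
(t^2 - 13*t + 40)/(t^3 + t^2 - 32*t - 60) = (t^2 - 13*t + 40)/(t^3 + t^2 - 32*t - 60)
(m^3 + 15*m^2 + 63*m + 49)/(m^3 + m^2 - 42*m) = (m^2 + 8*m + 7)/(m*(m - 6))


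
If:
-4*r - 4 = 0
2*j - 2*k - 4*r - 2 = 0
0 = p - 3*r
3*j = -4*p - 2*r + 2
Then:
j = 16/3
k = 19/3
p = -3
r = -1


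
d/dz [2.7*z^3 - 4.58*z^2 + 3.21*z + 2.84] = 8.1*z^2 - 9.16*z + 3.21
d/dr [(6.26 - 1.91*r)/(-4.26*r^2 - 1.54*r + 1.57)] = (-8.1366*r^2 + 53.3352*r + 6.6417)/(18.1476*r^4 + 13.1208*r^3 - 11.0048*r^2 - 4.8356*r + 2.4649)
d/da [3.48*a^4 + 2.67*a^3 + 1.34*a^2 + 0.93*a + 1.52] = 13.92*a^3 + 8.01*a^2 + 2.68*a + 0.93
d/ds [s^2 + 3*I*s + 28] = 2*s + 3*I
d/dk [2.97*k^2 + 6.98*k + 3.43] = 5.94*k + 6.98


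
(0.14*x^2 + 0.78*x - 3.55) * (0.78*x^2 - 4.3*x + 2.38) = 0.1092*x^4 + 0.00640000000000007*x^3 - 5.7898*x^2 + 17.1214*x - 8.449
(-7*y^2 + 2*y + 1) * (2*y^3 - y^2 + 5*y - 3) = -14*y^5 + 11*y^4 - 35*y^3 + 30*y^2 - y - 3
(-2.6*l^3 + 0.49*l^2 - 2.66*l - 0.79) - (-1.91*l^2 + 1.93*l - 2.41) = -2.6*l^3 + 2.4*l^2 - 4.59*l + 1.62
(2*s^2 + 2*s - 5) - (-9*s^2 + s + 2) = 11*s^2 + s - 7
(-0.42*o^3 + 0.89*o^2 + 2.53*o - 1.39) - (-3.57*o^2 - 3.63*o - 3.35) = -0.42*o^3 + 4.46*o^2 + 6.16*o + 1.96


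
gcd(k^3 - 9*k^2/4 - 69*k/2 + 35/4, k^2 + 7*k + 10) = k + 5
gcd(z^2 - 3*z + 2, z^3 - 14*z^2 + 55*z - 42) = z - 1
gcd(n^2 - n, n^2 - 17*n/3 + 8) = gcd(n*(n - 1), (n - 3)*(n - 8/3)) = 1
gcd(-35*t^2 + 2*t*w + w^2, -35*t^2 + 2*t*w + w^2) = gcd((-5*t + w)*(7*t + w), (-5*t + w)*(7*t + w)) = 35*t^2 - 2*t*w - w^2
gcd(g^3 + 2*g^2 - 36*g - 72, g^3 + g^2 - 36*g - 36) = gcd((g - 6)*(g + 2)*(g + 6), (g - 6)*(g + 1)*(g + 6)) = g^2 - 36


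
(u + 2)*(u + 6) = u^2 + 8*u + 12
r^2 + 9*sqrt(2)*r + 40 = (r + 4*sqrt(2))*(r + 5*sqrt(2))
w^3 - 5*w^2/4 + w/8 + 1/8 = (w - 1)*(w - 1/2)*(w + 1/4)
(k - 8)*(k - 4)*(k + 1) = k^3 - 11*k^2 + 20*k + 32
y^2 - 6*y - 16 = (y - 8)*(y + 2)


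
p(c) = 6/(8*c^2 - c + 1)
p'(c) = 6*(1 - 16*c)/(8*c^2 - c + 1)^2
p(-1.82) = 0.20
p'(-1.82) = 0.21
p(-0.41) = 2.18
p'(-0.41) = 5.98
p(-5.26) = 0.03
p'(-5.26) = 0.01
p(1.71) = 0.26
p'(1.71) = -0.31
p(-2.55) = 0.11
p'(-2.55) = 0.08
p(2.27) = 0.15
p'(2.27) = -0.13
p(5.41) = 0.03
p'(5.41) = -0.01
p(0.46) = 2.69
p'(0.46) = -7.65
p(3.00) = 0.09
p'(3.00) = -0.06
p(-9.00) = 0.01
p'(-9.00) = 0.00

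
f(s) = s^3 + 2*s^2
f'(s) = 3*s^2 + 4*s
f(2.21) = 20.56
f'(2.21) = 23.49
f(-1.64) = 0.97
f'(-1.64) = 1.51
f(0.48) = 0.57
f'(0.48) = 2.61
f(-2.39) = -2.23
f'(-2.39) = 7.58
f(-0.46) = 0.33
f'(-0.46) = -1.21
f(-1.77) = 0.72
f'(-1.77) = 2.32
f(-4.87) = -68.07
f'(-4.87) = 51.67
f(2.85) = 39.39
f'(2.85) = 35.77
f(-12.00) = -1440.00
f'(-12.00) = 384.00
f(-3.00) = -9.00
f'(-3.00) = 15.00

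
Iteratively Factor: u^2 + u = (u + 1)*(u)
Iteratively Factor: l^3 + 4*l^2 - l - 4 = (l - 1)*(l^2 + 5*l + 4) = (l - 1)*(l + 4)*(l + 1)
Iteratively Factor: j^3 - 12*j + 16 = (j - 2)*(j^2 + 2*j - 8) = (j - 2)^2*(j + 4)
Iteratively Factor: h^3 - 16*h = (h + 4)*(h^2 - 4*h) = h*(h + 4)*(h - 4)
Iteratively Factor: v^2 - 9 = (v - 3)*(v + 3)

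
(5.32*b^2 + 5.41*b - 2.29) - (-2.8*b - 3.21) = 5.32*b^2 + 8.21*b + 0.92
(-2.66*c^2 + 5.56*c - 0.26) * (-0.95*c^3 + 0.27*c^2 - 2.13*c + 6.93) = 2.527*c^5 - 6.0002*c^4 + 7.414*c^3 - 30.3468*c^2 + 39.0846*c - 1.8018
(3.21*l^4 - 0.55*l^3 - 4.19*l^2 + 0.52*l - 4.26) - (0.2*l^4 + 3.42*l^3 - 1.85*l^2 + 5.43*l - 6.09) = 3.01*l^4 - 3.97*l^3 - 2.34*l^2 - 4.91*l + 1.83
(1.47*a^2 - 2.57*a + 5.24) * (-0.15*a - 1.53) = -0.2205*a^3 - 1.8636*a^2 + 3.1461*a - 8.0172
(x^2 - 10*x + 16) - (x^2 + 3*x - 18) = 34 - 13*x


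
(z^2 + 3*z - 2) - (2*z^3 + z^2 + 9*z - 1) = -2*z^3 - 6*z - 1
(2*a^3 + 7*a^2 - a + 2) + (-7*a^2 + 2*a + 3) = 2*a^3 + a + 5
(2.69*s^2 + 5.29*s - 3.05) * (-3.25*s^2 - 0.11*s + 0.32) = -8.7425*s^4 - 17.4884*s^3 + 10.1914*s^2 + 2.0283*s - 0.976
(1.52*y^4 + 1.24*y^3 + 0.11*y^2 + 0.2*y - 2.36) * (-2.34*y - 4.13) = -3.5568*y^5 - 9.1792*y^4 - 5.3786*y^3 - 0.9223*y^2 + 4.6964*y + 9.7468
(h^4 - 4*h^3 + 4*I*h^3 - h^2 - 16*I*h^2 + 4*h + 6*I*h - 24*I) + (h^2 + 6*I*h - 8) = h^4 - 4*h^3 + 4*I*h^3 - 16*I*h^2 + 4*h + 12*I*h - 8 - 24*I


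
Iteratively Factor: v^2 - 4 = (v + 2)*(v - 2)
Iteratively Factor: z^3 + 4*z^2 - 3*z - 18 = (z + 3)*(z^2 + z - 6) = (z - 2)*(z + 3)*(z + 3)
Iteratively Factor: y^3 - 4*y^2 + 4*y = (y - 2)*(y^2 - 2*y) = y*(y - 2)*(y - 2)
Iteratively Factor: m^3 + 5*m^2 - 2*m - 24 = (m + 3)*(m^2 + 2*m - 8) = (m - 2)*(m + 3)*(m + 4)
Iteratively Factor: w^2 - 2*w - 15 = (w - 5)*(w + 3)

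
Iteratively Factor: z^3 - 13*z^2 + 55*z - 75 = (z - 3)*(z^2 - 10*z + 25) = (z - 5)*(z - 3)*(z - 5)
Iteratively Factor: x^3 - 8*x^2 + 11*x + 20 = (x - 5)*(x^2 - 3*x - 4) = (x - 5)*(x + 1)*(x - 4)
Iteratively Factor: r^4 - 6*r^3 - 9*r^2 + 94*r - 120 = (r - 3)*(r^3 - 3*r^2 - 18*r + 40) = (r - 5)*(r - 3)*(r^2 + 2*r - 8) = (r - 5)*(r - 3)*(r - 2)*(r + 4)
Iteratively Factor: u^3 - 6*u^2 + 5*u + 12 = (u - 3)*(u^2 - 3*u - 4) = (u - 3)*(u + 1)*(u - 4)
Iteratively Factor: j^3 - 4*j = (j + 2)*(j^2 - 2*j) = j*(j + 2)*(j - 2)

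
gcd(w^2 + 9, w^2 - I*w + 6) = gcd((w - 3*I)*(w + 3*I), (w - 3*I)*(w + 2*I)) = w - 3*I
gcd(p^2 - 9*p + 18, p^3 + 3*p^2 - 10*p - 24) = p - 3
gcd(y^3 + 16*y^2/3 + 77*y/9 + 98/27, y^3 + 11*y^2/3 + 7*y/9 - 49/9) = y^2 + 14*y/3 + 49/9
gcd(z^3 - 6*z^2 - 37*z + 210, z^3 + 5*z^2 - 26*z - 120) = z^2 + z - 30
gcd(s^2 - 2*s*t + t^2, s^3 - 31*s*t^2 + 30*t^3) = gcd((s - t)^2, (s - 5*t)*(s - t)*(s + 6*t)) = s - t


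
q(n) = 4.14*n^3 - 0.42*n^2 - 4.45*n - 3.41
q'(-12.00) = 1794.11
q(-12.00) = -7164.41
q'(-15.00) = 2802.65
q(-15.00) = -14003.66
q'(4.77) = 274.13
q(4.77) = 415.13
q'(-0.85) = 5.24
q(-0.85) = -2.47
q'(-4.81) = 286.94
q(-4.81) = -452.44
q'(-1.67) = 31.59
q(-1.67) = -16.43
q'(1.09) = 9.39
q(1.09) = -3.40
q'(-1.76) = 35.50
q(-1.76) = -19.45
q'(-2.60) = 81.69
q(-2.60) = -67.44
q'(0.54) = -1.28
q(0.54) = -5.28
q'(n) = 12.42*n^2 - 0.84*n - 4.45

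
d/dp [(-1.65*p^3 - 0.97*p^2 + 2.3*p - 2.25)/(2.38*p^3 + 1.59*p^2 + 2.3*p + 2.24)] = (1.77635683940025e-15*p^5 - 0.3149*p^4 - 18.538*p^3 - 0.911000000000001*p^2 + 2.8094*p + 10.327)/(5.6644*p^6 + 7.5684*p^5 + 13.4761*p^4 + 17.9764*p^3 + 12.4132*p^2 + 10.304*p + 5.0176)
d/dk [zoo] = 0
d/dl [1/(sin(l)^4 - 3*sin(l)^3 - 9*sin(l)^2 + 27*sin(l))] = (-4*cos(l) - 3/tan(l) + 9*cos(l)/sin(l)^2)/((sin(l) - 3)^3*(sin(l) + 3)^2)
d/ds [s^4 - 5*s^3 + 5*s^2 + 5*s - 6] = 4*s^3 - 15*s^2 + 10*s + 5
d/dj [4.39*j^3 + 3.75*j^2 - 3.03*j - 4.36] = 13.17*j^2 + 7.5*j - 3.03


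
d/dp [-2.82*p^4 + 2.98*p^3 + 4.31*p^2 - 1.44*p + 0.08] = -11.28*p^3 + 8.94*p^2 + 8.62*p - 1.44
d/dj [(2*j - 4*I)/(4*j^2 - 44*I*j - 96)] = (-j^2 + 4*I*j - 2)/(2*(j^4 - 22*I*j^3 - 169*j^2 + 528*I*j + 576))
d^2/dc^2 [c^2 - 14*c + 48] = 2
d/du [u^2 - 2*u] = 2*u - 2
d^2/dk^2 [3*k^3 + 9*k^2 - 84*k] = 18*k + 18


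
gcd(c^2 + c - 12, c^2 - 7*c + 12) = c - 3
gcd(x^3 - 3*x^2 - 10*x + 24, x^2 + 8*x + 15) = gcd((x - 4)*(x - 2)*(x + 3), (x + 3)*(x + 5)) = x + 3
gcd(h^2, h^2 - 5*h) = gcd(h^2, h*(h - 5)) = h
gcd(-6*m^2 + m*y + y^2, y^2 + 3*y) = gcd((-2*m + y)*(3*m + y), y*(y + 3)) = 1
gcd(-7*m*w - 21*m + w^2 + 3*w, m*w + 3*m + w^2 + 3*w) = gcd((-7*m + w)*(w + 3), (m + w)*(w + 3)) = w + 3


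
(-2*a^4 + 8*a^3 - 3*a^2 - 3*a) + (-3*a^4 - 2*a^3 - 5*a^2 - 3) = -5*a^4 + 6*a^3 - 8*a^2 - 3*a - 3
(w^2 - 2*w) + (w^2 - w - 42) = 2*w^2 - 3*w - 42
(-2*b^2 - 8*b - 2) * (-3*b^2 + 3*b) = 6*b^4 + 18*b^3 - 18*b^2 - 6*b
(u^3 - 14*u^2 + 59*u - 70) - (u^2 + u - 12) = u^3 - 15*u^2 + 58*u - 58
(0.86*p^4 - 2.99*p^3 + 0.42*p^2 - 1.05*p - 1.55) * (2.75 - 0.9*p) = -0.774*p^5 + 5.056*p^4 - 8.6005*p^3 + 2.1*p^2 - 1.4925*p - 4.2625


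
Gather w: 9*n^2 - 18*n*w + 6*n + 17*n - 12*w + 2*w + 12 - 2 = 9*n^2 + 23*n + w*(-18*n - 10) + 10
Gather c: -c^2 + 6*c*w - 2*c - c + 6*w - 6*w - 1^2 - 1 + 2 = -c^2 + c*(6*w - 3)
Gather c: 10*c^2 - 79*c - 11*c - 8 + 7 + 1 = 10*c^2 - 90*c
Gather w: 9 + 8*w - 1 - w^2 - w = -w^2 + 7*w + 8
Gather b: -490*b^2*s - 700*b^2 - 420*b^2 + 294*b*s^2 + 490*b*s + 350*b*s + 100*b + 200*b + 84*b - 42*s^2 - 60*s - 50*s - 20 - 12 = b^2*(-490*s - 1120) + b*(294*s^2 + 840*s + 384) - 42*s^2 - 110*s - 32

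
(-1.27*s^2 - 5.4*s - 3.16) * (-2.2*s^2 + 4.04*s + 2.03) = 2.794*s^4 + 6.7492*s^3 - 17.4421*s^2 - 23.7284*s - 6.4148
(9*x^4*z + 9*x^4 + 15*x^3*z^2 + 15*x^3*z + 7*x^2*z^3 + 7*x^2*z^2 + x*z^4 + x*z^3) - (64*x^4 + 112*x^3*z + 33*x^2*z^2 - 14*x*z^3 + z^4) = 9*x^4*z - 55*x^4 + 15*x^3*z^2 - 97*x^3*z + 7*x^2*z^3 - 26*x^2*z^2 + x*z^4 + 15*x*z^3 - z^4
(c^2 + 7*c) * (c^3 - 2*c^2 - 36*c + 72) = c^5 + 5*c^4 - 50*c^3 - 180*c^2 + 504*c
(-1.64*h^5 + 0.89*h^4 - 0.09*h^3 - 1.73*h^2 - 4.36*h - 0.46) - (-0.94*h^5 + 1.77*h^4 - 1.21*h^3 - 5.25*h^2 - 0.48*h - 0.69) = -0.7*h^5 - 0.88*h^4 + 1.12*h^3 + 3.52*h^2 - 3.88*h + 0.23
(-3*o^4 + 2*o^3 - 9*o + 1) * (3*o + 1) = -9*o^5 + 3*o^4 + 2*o^3 - 27*o^2 - 6*o + 1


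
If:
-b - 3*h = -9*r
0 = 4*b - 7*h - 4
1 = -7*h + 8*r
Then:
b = 93/100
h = -1/25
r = 9/100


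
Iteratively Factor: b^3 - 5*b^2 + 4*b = (b)*(b^2 - 5*b + 4) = b*(b - 4)*(b - 1)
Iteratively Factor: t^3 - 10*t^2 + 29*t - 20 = (t - 1)*(t^2 - 9*t + 20) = (t - 5)*(t - 1)*(t - 4)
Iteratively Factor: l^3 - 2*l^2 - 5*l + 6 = (l + 2)*(l^2 - 4*l + 3) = (l - 1)*(l + 2)*(l - 3)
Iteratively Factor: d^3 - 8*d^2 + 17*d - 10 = (d - 2)*(d^2 - 6*d + 5) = (d - 2)*(d - 1)*(d - 5)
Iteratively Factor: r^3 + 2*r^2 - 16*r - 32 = (r + 4)*(r^2 - 2*r - 8) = (r - 4)*(r + 4)*(r + 2)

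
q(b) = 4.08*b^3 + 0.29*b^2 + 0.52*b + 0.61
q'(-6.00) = 437.68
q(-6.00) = -873.35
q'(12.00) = 1770.04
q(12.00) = 7098.85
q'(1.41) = 25.67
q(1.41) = 13.36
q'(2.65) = 88.01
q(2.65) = 79.95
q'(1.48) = 28.19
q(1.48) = 15.24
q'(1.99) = 50.15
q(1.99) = 34.95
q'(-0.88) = 9.49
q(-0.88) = -2.40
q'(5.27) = 343.52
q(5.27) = 608.57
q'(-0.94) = 10.79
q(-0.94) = -3.01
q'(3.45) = 148.21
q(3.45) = 173.40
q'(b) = 12.24*b^2 + 0.58*b + 0.52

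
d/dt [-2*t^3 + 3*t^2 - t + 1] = -6*t^2 + 6*t - 1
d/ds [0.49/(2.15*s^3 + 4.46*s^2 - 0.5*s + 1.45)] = (-3.1605*s^2 - 4.3708*s + 0.245)/(2.15*s^3 + 4.46*s^2 - 0.5*s + 1.45)^2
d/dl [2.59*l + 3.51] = 2.59000000000000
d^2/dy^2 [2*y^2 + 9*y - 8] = 4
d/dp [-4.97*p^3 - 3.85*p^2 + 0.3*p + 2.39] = -14.91*p^2 - 7.7*p + 0.3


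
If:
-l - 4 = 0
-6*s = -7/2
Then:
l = -4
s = 7/12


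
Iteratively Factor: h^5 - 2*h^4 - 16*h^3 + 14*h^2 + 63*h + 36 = (h + 1)*(h^4 - 3*h^3 - 13*h^2 + 27*h + 36) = (h + 1)*(h + 3)*(h^3 - 6*h^2 + 5*h + 12) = (h + 1)^2*(h + 3)*(h^2 - 7*h + 12) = (h - 4)*(h + 1)^2*(h + 3)*(h - 3)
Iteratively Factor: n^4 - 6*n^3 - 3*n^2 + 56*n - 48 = (n - 4)*(n^3 - 2*n^2 - 11*n + 12) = (n - 4)*(n - 1)*(n^2 - n - 12) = (n - 4)*(n - 1)*(n + 3)*(n - 4)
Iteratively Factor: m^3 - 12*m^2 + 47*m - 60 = (m - 4)*(m^2 - 8*m + 15) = (m - 4)*(m - 3)*(m - 5)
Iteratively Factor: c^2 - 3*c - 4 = (c - 4)*(c + 1)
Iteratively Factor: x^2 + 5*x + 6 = (x + 2)*(x + 3)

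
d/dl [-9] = 0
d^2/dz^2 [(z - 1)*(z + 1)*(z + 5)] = 6*z + 10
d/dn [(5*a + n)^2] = 10*a + 2*n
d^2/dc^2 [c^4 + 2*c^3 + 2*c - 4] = 12*c*(c + 1)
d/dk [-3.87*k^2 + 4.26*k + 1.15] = 4.26 - 7.74*k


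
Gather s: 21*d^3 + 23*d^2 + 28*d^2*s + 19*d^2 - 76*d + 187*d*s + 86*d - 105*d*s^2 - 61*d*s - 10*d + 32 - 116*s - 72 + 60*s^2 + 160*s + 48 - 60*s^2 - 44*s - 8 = 21*d^3 + 42*d^2 - 105*d*s^2 + s*(28*d^2 + 126*d)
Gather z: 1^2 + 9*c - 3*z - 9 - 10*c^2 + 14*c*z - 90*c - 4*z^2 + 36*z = -10*c^2 - 81*c - 4*z^2 + z*(14*c + 33) - 8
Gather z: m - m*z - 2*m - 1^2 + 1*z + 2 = -m + z*(1 - m) + 1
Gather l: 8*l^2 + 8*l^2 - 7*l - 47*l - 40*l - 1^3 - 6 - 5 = 16*l^2 - 94*l - 12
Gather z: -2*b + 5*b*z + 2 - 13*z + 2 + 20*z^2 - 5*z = -2*b + 20*z^2 + z*(5*b - 18) + 4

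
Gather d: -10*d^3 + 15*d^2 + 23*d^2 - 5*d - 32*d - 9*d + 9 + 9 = -10*d^3 + 38*d^2 - 46*d + 18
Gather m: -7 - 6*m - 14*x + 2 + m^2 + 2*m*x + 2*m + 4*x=m^2 + m*(2*x - 4) - 10*x - 5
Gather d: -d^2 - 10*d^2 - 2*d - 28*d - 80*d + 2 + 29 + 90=-11*d^2 - 110*d + 121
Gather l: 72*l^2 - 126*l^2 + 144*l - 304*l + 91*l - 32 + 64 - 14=-54*l^2 - 69*l + 18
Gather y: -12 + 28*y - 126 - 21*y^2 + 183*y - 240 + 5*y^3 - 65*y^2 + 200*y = 5*y^3 - 86*y^2 + 411*y - 378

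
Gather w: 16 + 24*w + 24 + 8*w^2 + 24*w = 8*w^2 + 48*w + 40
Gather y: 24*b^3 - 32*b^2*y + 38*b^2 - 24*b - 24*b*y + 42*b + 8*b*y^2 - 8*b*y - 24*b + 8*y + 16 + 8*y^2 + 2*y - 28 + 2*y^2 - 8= 24*b^3 + 38*b^2 - 6*b + y^2*(8*b + 10) + y*(-32*b^2 - 32*b + 10) - 20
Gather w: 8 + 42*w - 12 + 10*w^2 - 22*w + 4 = 10*w^2 + 20*w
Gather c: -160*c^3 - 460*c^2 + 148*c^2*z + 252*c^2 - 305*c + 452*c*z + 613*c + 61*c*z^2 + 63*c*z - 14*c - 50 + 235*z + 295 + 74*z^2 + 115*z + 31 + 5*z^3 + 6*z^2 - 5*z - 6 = -160*c^3 + c^2*(148*z - 208) + c*(61*z^2 + 515*z + 294) + 5*z^3 + 80*z^2 + 345*z + 270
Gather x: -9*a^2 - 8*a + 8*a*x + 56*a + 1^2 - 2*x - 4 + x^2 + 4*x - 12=-9*a^2 + 48*a + x^2 + x*(8*a + 2) - 15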